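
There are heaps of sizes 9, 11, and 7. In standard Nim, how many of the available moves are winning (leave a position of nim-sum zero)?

1

Nim-sum: 9 ⊕ 11 ⊕ 7 = 5.
The overall nim-sum is X = 5. A heap of size p has a winning move iff p XOR X < p (reduce it to p XOR X).
  9: 9 XOR 5 = 12 ≥ 9 — no move.
  11: 11 XOR 5 = 14 ≥ 11 — no move.
  7: 7 XOR 5 = 2 < 7 — winning move (to 2).
That gives 1 winning move.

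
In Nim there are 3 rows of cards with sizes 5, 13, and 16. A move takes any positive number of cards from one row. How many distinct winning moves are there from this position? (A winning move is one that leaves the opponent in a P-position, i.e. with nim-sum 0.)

Nim-sum: 5 ⊕ 13 ⊕ 16 = 24.
The overall nim-sum is X = 24. A row of size p has a winning move iff p XOR X < p (reduce it to p XOR X).
  5: 5 XOR 24 = 29 ≥ 5 — no move.
  13: 13 XOR 24 = 21 ≥ 13 — no move.
  16: 16 XOR 24 = 8 < 16 — winning move (to 8).
That gives 1 winning move.

1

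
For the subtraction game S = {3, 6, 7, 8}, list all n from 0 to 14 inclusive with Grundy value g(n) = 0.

0, 1, 2, 11, 12, 13

Compute g(0), g(1), … for moves {3, 6, 7, 8}:
g(0) = mex{} = 0
g(1) = mex{} = 0
g(2) = mex{} = 0
g(3) = mex{0} = 1
g(4) = mex{0} = 1
g(5) = mex{0} = 1
g(6) = mex{0,1} = 2
g(7) = mex{0,1} = 2
g(8) = mex{0,1} = 2
g(9) = mex{0,1,2} = 3
g(10) = mex{0,1,2} = 3
g(11) = mex{1,2} = 0
g(12) = mex{1,2,3} = 0
g(13) = mex{1,2,3} = 0
g(14) = mex{0,2} = 1
The P-positions (g = 0) in 0..14 are 0, 1, 2, 11, 12, 13.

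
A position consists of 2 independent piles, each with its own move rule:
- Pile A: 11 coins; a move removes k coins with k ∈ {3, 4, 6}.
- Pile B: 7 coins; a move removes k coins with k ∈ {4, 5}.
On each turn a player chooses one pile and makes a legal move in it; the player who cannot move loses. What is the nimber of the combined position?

1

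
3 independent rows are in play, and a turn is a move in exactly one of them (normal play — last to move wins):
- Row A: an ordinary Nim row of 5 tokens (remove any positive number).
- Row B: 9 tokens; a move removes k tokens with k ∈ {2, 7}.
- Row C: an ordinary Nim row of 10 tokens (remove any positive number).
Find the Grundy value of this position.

15

Row A is a plain Nim row of size 5, so its Grundy value is 5.
Grundy values for row B (subtraction set {2, 7}):
g(0) = mex{} = 0
g(1) = mex{} = 0
g(2) = mex{0} = 1
g(3) = mex{0} = 1
g(4) = mex{1} = 0
g(5) = mex{1} = 0
g(6) = mex{0} = 1
g(7) = mex{0} = 1
g(8) = mex{0,1} = 2
g(9) = mex{1} = 0
So g(9) = 0.
Row C is a plain Nim row of size 10, so its Grundy value is 10.
By the Sprague-Grundy theorem, the Grundy value of a sum of independent games is the XOR of the component values.
Combined value = 5 ⊕ 0 ⊕ 10 = 15.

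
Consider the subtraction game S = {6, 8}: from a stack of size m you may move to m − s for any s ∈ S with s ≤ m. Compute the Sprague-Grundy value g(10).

1

Grundy values for subtraction set {6, 8}:
k:     0  1  2  3  4  5  6  7  8  9 10
g(k):  0  0  0  0  0  0  1  1  1  1  1
So g(10) = 1.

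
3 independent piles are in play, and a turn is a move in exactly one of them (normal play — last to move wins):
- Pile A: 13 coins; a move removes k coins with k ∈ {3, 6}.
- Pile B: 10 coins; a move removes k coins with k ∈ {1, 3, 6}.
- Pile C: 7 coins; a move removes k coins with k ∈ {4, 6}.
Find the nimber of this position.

1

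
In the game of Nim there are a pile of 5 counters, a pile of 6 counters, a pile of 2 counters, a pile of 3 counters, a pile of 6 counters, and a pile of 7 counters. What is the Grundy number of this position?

Compute the nim-sum pairwise:
5 ^ 6 = 3
3 ^ 2 = 1
1 ^ 3 = 2
2 ^ 6 = 4
4 ^ 7 = 3

3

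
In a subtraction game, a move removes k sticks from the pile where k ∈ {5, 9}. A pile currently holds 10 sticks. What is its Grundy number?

2

Build the Grundy sequence with g(k) = mex{g(k−s) : s ∈ {5, 9}, s ≤ k}:
g(0) = mex{} = 0
g(1) = mex{} = 0
g(2) = mex{} = 0
g(3) = mex{} = 0
g(4) = mex{} = 0
g(5) = mex{0} = 1
g(6) = mex{0} = 1
g(7) = mex{0} = 1
g(8) = mex{0} = 1
g(9) = mex{0} = 1
g(10) = mex{0,1} = 2
So g(10) = 2.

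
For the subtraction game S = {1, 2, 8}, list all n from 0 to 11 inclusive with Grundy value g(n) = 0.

Compute g(0), g(1), … for moves {1, 2, 8}:
k:     0  1  2  3  4  5  6  7  8  9 10 11
g(k):  0  1  2  0  1  2  0  1  2  0  1  2
The P-positions (g = 0) in 0..11 are 0, 3, 6, 9.

0, 3, 6, 9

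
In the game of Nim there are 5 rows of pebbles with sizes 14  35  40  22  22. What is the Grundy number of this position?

Compute the nim-sum pairwise:
14 ^ 35 = 45
45 ^ 40 = 5
5 ^ 22 = 19
19 ^ 22 = 5

5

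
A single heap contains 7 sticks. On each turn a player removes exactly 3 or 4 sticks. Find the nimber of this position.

Grundy values for subtraction set {3, 4}:
k:     0  1  2  3  4  5  6  7
g(k):  0  0  0  1  1  1  2  0
So g(7) = 0.

0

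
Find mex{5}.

0 is not in the set, so the mex is 0.

0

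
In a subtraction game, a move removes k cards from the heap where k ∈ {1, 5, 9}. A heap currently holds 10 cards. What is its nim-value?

Compute g(0), g(1), … for moves {1, 5, 9}:
k:     0  1  2  3  4  5  6  7  8  9 10
g(k):  0  1  0  1  0  1  0  1  0  1  0
So g(10) = 0.

0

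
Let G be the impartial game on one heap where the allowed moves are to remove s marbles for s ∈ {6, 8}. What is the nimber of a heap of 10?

1

Compute g(0), g(1), … for moves {6, 8}:
k:     0  1  2  3  4  5  6  7  8  9 10
g(k):  0  0  0  0  0  0  1  1  1  1  1
So g(10) = 1.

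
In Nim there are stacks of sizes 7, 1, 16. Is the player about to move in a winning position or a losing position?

Winning position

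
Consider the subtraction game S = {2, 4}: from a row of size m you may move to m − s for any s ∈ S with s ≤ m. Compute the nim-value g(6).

0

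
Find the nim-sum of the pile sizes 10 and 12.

6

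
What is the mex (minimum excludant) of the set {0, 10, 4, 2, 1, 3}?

5

The values 0, 1, 2, 3, 4 are all present; 5 is the first non-negative integer missing from the set.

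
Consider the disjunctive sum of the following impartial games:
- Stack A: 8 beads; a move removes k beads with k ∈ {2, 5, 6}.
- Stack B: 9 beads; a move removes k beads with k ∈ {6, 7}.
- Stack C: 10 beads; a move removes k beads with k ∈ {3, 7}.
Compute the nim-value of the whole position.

1

Grundy values for stack A (subtraction set {2, 5, 6}):
g(0) = mex{} = 0
g(1) = mex{} = 0
g(2) = mex{0} = 1
g(3) = mex{0} = 1
g(4) = mex{1} = 0
g(5) = mex{0,1} = 2
g(6) = mex{0} = 1
g(7) = mex{0,1,2} = 3
g(8) = mex{1} = 0
So g(8) = 0.
Build the Grundy sequence for stack B with g(k) = mex{g(k−s) : s ∈ {6, 7}, s ≤ k}:
k:     0  1  2  3  4  5  6  7  8  9
g(k):  0  0  0  0  0  0  1  1  1  1
So g(9) = 1.
Grundy values for stack C (subtraction set {3, 7}):
k:     0  1  2  3  4  5  6  7  8  9 10
g(k):  0  0  0  1  1  1  0  2  2  1  0
So g(10) = 0.
The value of a disjunctive sum is the nim-sum of the parts.
Combined value = 0 XOR 1 XOR 0 = 1.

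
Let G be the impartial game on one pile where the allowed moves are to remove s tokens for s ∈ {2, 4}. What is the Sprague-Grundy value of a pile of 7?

0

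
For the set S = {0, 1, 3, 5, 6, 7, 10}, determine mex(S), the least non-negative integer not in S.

The values 0, 1 are all present; 2 is the first non-negative integer missing from the set.

2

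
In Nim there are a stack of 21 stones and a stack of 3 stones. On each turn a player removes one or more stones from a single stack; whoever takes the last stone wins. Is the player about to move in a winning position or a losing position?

In binary:
  10101  (21)
  00011  (3)
  -----
  10110  (22)
The nim-sum is 22 ≠ 0, so this is an N-position: the player to move can win.

Winning position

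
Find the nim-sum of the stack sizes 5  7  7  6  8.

11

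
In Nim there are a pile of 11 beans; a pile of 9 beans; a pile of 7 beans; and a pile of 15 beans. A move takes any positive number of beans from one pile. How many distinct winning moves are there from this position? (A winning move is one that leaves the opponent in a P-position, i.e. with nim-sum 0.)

Compute the nim-sum pairwise:
11 ^ 9 = 2
2 ^ 7 = 5
5 ^ 15 = 10
The overall nim-sum is X = 10. A pile of size p has a winning move iff p XOR X < p (reduce it to p XOR X).
  11: 11 XOR 10 = 1 < 11 — winning move (to 1).
  9: 9 XOR 10 = 3 < 9 — winning move (to 3).
  7: 7 XOR 10 = 13 ≥ 7 — no move.
  15: 15 XOR 10 = 5 < 15 — winning move (to 5).
That gives 3 winning moves.

3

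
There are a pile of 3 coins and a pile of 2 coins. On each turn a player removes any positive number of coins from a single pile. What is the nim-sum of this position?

Compute the nim-sum pairwise:
3 ^ 2 = 1

1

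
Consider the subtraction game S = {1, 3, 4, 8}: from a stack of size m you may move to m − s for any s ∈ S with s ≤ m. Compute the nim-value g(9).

Compute g(0), g(1), … for moves {1, 3, 4, 8}:
g(0) = mex{} = 0
g(1) = mex{0} = 1
g(2) = mex{1} = 0
g(3) = mex{0} = 1
g(4) = mex{0,1} = 2
g(5) = mex{0,1,2} = 3
g(6) = mex{0,1,3} = 2
g(7) = mex{1,2} = 0
g(8) = mex{0,2,3} = 1
g(9) = mex{1,2,3} = 0
So g(9) = 0.

0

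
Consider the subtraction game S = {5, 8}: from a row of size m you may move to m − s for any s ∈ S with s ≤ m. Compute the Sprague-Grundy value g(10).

2

Grundy values for subtraction set {5, 8}:
k:     0  1  2  3  4  5  6  7  8  9 10
g(k):  0  0  0  0  0  1  1  1  1  1  2
So g(10) = 2.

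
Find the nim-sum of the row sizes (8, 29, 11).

Compute the nim-sum pairwise:
8 ^ 29 = 21
21 ^ 11 = 30

30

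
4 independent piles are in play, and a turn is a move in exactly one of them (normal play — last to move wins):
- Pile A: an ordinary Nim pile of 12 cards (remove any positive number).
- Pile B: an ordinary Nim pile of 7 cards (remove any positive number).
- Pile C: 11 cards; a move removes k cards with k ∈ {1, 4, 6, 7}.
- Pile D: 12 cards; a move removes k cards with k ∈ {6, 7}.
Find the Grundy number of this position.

Pile A is a plain Nim pile of size 12, so its Grundy value is 12.
Pile B is a plain Nim pile of size 7, so its Grundy value is 7.
For pile C, compute g(0), g(1), … with moves {1, 4, 6, 7}:
g(0) = mex{} = 0
g(1) = mex{0} = 1
g(2) = mex{1} = 0
g(3) = mex{0} = 1
g(4) = mex{0,1} = 2
g(5) = mex{1,2} = 0
g(6) = mex{0} = 1
g(7) = mex{0,1} = 2
g(8) = mex{0,1,2} = 3
g(9) = mex{0,1,3} = 2
g(10) = mex{1,2} = 0
g(11) = mex{0,2} = 1
So g(11) = 1.
Grundy values for pile D (subtraction set {6, 7}):
g(0) = mex{} = 0
g(1) = mex{} = 0
g(2) = mex{} = 0
g(3) = mex{} = 0
g(4) = mex{} = 0
g(5) = mex{} = 0
g(6) = mex{0} = 1
g(7) = mex{0} = 1
g(8) = mex{0} = 1
g(9) = mex{0} = 1
g(10) = mex{0} = 1
g(11) = mex{0} = 1
g(12) = mex{0,1} = 2
So g(12) = 2.
The value of a disjunctive sum is the nim-sum of the parts.
Combined value = 12 XOR 7 XOR 1 XOR 2 = 8.

8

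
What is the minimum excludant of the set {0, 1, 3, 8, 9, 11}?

The values 0, 1 are all present; 2 is the first non-negative integer missing from the set.

2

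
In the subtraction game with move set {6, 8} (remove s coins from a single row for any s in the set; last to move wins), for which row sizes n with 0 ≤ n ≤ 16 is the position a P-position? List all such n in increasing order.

Build the Grundy sequence with g(k) = mex{g(k−s) : s ∈ {6, 8}, s ≤ k}:
k:     0  1  2  3  4  5  6  7  8  9 10 11 12 13 14 15 16
g(k):  0  0  0  0  0  0  1  1  1  1  1  1  2  2  0  0  0
The P-positions (g = 0) in 0..16 are 0, 1, 2, 3, 4, 5, 14, 15, 16.

0, 1, 2, 3, 4, 5, 14, 15, 16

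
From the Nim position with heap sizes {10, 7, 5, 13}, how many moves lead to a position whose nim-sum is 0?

Compute the nim-sum pairwise:
10 ⊕ 7 = 13
13 ⊕ 5 = 8
8 ⊕ 13 = 5
The overall nim-sum is X = 5. A heap of size p has a winning move iff p XOR X < p (reduce it to p XOR X).
  10: 10 XOR 5 = 15 ≥ 10 — no move.
  7: 7 XOR 5 = 2 < 7 — winning move (to 2).
  5: 5 XOR 5 = 0 < 5 — winning move (to 0).
  13: 13 XOR 5 = 8 < 13 — winning move (to 8).
That gives 3 winning moves.

3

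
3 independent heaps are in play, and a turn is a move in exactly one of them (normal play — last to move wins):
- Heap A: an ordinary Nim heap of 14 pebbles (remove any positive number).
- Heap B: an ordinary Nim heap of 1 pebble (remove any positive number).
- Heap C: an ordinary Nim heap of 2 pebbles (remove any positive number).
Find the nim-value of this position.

Heap A is a plain Nim heap of size 14, so its Grundy value is 14.
Heap B is a plain Nim heap of size 1, so its Grundy value is 1.
Heap C is a plain Nim heap of size 2, so its Grundy value is 2.
The value of a disjunctive sum is the nim-sum of the parts.
Combined value = 14 XOR 1 XOR 2 = 13.

13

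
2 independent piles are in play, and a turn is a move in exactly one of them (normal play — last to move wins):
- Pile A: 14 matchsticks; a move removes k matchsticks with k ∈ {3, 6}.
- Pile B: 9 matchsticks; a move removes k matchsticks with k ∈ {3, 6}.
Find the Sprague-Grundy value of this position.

Grundy values for pile A (subtraction set {3, 6}):
k:     0  1  2  3  4  5  6  7  8  9 10 11 12 13 14
g(k):  0  0  0  1  1  1  2  2  2  0  0  0  1  1  1
So g(14) = 1.
Grundy values for pile B (subtraction set {3, 6}):
k:     0  1  2  3  4  5  6  7  8  9
g(k):  0  0  0  1  1  1  2  2  2  0
So g(9) = 0.
By the Sprague-Grundy theorem, the Grundy value of a sum of independent games is the XOR of the component values.
Combined value = 1 XOR 0 = 1.

1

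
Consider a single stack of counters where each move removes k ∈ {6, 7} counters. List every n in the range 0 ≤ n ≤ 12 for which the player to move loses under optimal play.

0, 1, 2, 3, 4, 5

Compute g(0), g(1), … for moves {6, 7}:
g(0) = mex{} = 0
g(1) = mex{} = 0
g(2) = mex{} = 0
g(3) = mex{} = 0
g(4) = mex{} = 0
g(5) = mex{} = 0
g(6) = mex{0} = 1
g(7) = mex{0} = 1
g(8) = mex{0} = 1
g(9) = mex{0} = 1
g(10) = mex{0} = 1
g(11) = mex{0} = 1
g(12) = mex{0,1} = 2
The P-positions (g = 0) in 0..12 are 0, 1, 2, 3, 4, 5.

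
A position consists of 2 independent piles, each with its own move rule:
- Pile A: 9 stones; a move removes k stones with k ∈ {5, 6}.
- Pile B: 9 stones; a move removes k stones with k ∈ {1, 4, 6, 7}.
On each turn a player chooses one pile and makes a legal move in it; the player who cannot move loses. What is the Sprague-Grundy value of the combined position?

3

Grundy values for pile A (subtraction set {5, 6}):
k:     0  1  2  3  4  5  6  7  8  9
g(k):  0  0  0  0  0  1  1  1  1  1
So g(9) = 1.
Grundy values for pile B (subtraction set {1, 4, 6, 7}):
k:     0  1  2  3  4  5  6  7  8  9
g(k):  0  1  0  1  2  0  1  2  3  2
So g(9) = 2.
The value of a disjunctive sum is the nim-sum of the parts.
Combined value = 1 ⊕ 2 = 3.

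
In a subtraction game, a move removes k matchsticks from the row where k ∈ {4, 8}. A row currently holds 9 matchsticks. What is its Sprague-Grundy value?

Grundy values for subtraction set {4, 8}:
k:     0  1  2  3  4  5  6  7  8  9
g(k):  0  0  0  0  1  1  1  1  2  2
So g(9) = 2.

2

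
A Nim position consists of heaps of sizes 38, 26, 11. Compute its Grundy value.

Nim-sum: 38 ⊕ 26 ⊕ 11 = 55.

55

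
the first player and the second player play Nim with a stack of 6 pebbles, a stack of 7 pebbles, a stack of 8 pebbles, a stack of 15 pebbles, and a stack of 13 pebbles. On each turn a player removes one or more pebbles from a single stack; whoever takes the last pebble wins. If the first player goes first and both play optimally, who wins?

the first player wins

Write each in binary and XOR column by column:
  0110  (6)
  0111  (7)
  1000  (8)
  1111  (15)
  1101  (13)
  ----
  1011  (11)
The nim-sum is 11 ≠ 0, so this is an N-position: the player to move can win; the first player has a winning move.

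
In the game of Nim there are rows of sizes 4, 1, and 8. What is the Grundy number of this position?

Write each in binary and XOR column by column:
  0100  (4)
  0001  (1)
  1000  (8)
  ----
  1101  (13)

13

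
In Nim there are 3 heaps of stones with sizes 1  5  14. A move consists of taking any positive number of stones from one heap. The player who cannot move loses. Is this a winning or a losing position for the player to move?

Compute the nim-sum pairwise:
1 ⊕ 5 = 4
4 ⊕ 14 = 10
The nim-sum is 10 ≠ 0, so this is an N-position: the player to move can win.

Winning position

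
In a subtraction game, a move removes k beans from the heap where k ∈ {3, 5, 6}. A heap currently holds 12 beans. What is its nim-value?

Grundy values for subtraction set {3, 5, 6}:
g(0) = mex{} = 0
g(1) = mex{} = 0
g(2) = mex{} = 0
g(3) = mex{0} = 1
g(4) = mex{0} = 1
g(5) = mex{0} = 1
g(6) = mex{0,1} = 2
g(7) = mex{0,1} = 2
g(8) = mex{0,1} = 2
g(9) = mex{1,2} = 0
g(10) = mex{1,2} = 0
g(11) = mex{1,2} = 0
g(12) = mex{0,2} = 1
So g(12) = 1.

1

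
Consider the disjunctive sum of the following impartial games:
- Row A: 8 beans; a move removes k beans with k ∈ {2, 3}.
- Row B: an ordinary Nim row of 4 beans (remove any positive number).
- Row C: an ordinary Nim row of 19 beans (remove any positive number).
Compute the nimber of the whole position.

22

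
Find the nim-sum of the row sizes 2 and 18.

16

Write each in binary and XOR column by column:
  00010  (2)
  10010  (18)
  -----
  10000  (16)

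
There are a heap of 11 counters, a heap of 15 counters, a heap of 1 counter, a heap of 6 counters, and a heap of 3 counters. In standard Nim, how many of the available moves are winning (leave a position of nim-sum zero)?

0

In binary:
  1011  (11)
  1111  (15)
  0001  (1)
  0110  (6)
  0011  (3)
  ----
  0000  (0)
The nim-sum is already 0, so every move leaves a nonzero nim-sum — there are no winning moves.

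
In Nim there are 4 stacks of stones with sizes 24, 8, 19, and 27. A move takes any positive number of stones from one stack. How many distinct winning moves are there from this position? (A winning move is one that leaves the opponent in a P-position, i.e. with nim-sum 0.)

3

Write each in binary and XOR column by column:
  11000  (24)
  01000  (8)
  10011  (19)
  11011  (27)
  -----
  11000  (24)
The overall nim-sum is X = 24. A stack of size p has a winning move iff p XOR X < p (reduce it to p XOR X).
  24: 24 XOR 24 = 0 < 24 — winning move (to 0).
  8: 8 XOR 24 = 16 ≥ 8 — no move.
  19: 19 XOR 24 = 11 < 19 — winning move (to 11).
  27: 27 XOR 24 = 3 < 27 — winning move (to 3).
That gives 3 winning moves.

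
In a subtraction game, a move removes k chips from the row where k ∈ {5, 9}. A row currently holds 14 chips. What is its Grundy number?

0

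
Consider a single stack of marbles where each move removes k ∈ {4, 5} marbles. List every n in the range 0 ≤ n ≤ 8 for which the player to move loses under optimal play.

0, 1, 2, 3

Build the Grundy sequence with g(k) = mex{g(k−s) : s ∈ {4, 5}, s ≤ k}:
k:     0  1  2  3  4  5  6  7  8
g(k):  0  0  0  0  1  1  1  1  2
The P-positions (g = 0) in 0..8 are 0, 1, 2, 3.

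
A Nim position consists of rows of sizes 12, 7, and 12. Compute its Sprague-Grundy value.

7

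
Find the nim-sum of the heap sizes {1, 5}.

4

Nim-sum: 1 ^ 5 = 4.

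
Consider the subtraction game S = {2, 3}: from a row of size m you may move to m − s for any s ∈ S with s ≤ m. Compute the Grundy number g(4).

Grundy values for subtraction set {2, 3}:
k:     0  1  2  3  4
g(k):  0  0  1  1  2
So g(4) = 2.

2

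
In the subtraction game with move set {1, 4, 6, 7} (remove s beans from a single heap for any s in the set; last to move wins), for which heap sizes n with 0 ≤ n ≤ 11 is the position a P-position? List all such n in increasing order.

Grundy values for subtraction set {1, 4, 6, 7}:
k:     0  1  2  3  4  5  6  7  8  9 10 11
g(k):  0  1  0  1  2  0  1  2  3  2  0  1
The P-positions (g = 0) in 0..11 are 0, 2, 5, 10.

0, 2, 5, 10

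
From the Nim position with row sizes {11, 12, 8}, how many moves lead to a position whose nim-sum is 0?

3

Write each in binary and XOR column by column:
  1011  (11)
  1100  (12)
  1000  (8)
  ----
  1111  (15)
The overall nim-sum is X = 15. A row of size p has a winning move iff p XOR X < p (reduce it to p XOR X).
  11: 11 XOR 15 = 4 < 11 — winning move (to 4).
  12: 12 XOR 15 = 3 < 12 — winning move (to 3).
  8: 8 XOR 15 = 7 < 8 — winning move (to 7).
That gives 3 winning moves.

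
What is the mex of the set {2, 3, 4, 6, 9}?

0

0 is not in the set, so the mex is 0.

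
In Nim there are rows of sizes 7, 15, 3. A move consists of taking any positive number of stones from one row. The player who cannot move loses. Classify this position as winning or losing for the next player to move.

Write each in binary and XOR column by column:
  0111  (7)
  1111  (15)
  0011  (3)
  ----
  1011  (11)
The nim-sum is 11 ≠ 0, so this is an N-position: the player to move can win.

Winning position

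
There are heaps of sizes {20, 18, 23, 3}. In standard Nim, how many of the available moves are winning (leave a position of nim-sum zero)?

3

Write each in binary and XOR column by column:
  10100  (20)
  10010  (18)
  10111  (23)
  00011  (3)
  -----
  10010  (18)
The overall nim-sum is X = 18. A heap of size p has a winning move iff p XOR X < p (reduce it to p XOR X).
  20: 20 XOR 18 = 6 < 20 — winning move (to 6).
  18: 18 XOR 18 = 0 < 18 — winning move (to 0).
  23: 23 XOR 18 = 5 < 23 — winning move (to 5).
  3: 3 XOR 18 = 17 ≥ 3 — no move.
That gives 3 winning moves.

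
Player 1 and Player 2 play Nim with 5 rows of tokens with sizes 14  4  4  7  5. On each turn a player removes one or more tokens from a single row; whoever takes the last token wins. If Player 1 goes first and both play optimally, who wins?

In binary:
  1110  (14)
  0100  (4)
  0100  (4)
  0111  (7)
  0101  (5)
  ----
  1100  (12)
The nim-sum is 12 ≠ 0, so this is an N-position: the player to move can win; Player 1 has a winning move.

Player 1 wins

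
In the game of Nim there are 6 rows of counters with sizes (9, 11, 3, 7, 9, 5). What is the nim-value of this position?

10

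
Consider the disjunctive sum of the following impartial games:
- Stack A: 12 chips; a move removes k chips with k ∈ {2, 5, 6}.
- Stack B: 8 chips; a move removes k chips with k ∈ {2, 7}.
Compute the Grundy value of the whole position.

2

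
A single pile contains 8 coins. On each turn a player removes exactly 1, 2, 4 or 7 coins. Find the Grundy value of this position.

2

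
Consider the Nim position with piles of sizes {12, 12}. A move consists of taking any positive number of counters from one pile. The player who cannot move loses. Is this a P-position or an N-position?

P-position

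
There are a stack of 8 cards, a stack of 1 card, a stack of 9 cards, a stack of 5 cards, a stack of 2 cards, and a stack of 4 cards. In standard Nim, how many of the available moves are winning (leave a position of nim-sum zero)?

1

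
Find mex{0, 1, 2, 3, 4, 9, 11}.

5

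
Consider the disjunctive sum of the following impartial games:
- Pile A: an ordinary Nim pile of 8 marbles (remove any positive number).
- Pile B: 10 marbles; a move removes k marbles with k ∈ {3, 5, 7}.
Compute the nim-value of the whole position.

8

Pile A is a plain Nim pile of size 8, so its Grundy value is 8.
For pile B, compute g(0), g(1), … with moves {3, 5, 7}:
k:     0  1  2  3  4  5  6  7  8  9 10
g(k):  0  0  0  1  1  1  2  2  2  3  0
So g(10) = 0.
The value of a disjunctive sum is the nim-sum of the parts.
Combined value = 8 XOR 0 = 8.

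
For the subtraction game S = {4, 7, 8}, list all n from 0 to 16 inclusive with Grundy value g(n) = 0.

0, 1, 2, 3, 12, 13, 14, 15

Compute g(0), g(1), … for moves {4, 7, 8}:
k:     0  1  2  3  4  5  6  7  8  9 10 11 12 13 14 15 16
g(k):  0  0  0  0  1  1  1  1  2  2  2  2  0  0  0  0  1
The P-positions (g = 0) in 0..16 are 0, 1, 2, 3, 12, 13, 14, 15.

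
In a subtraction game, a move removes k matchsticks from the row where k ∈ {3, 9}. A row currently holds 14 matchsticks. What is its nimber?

Compute g(0), g(1), … for moves {3, 9}:
g(0) = mex{} = 0
g(1) = mex{} = 0
g(2) = mex{} = 0
g(3) = mex{0} = 1
g(4) = mex{0} = 1
g(5) = mex{0} = 1
g(6) = mex{1} = 0
g(7) = mex{1} = 0
g(8) = mex{1} = 0
g(9) = mex{0} = 1
g(10) = mex{0} = 1
g(11) = mex{0} = 1
g(12) = mex{1} = 0
g(13) = mex{1} = 0
g(14) = mex{1} = 0
So g(14) = 0.

0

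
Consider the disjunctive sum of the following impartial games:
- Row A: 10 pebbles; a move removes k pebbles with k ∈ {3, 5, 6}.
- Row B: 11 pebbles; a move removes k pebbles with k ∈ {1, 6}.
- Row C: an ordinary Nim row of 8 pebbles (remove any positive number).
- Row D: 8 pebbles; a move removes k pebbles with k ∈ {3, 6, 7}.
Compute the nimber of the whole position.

Build the Grundy sequence for row A with g(k) = mex{g(k−s) : s ∈ {3, 5, 6}, s ≤ k}:
g(0) = mex{} = 0
g(1) = mex{} = 0
g(2) = mex{} = 0
g(3) = mex{0} = 1
g(4) = mex{0} = 1
g(5) = mex{0} = 1
g(6) = mex{0,1} = 2
g(7) = mex{0,1} = 2
g(8) = mex{0,1} = 2
g(9) = mex{1,2} = 0
g(10) = mex{1,2} = 0
So g(10) = 0.
Grundy values for row B (subtraction set {1, 6}):
k:     0  1  2  3  4  5  6  7  8  9 10 11
g(k):  0  1  0  1  0  1  2  0  1  0  1  0
So g(11) = 0.
Row C is a plain Nim row of size 8, so its Grundy value is 8.
Build the Grundy sequence for row D with g(k) = mex{g(k−s) : s ∈ {3, 6, 7}, s ≤ k}:
g(0) = mex{} = 0
g(1) = mex{} = 0
g(2) = mex{} = 0
g(3) = mex{0} = 1
g(4) = mex{0} = 1
g(5) = mex{0} = 1
g(6) = mex{0,1} = 2
g(7) = mex{0,1} = 2
g(8) = mex{0,1} = 2
So g(8) = 2.
The value of a disjunctive sum is the nim-sum of the parts.
Combined value = 0 ⊕ 0 ⊕ 8 ⊕ 2 = 10.

10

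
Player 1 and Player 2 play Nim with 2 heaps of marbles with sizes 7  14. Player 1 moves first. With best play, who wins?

Player 1 wins

In binary:
  0111  (7)
  1110  (14)
  ----
  1001  (9)
The nim-sum is 9 ≠ 0, so this is an N-position: the player to move can win; Player 1 has a winning move.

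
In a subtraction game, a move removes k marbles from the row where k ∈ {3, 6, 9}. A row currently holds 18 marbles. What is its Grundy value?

Build the Grundy sequence with g(k) = mex{g(k−s) : s ∈ {3, 6, 9}, s ≤ k}:
k:     0  1  2  3  4  5  6  7  8  9 10 11 12 13 14 15 16 17 18
g(k):  0  0  0  1  1  1  2  2  2  3  3  3  0  0  0  1  1  1  2
So g(18) = 2.

2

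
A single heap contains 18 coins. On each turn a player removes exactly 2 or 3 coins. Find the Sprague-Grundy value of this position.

1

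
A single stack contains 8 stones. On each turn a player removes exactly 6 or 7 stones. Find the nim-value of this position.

Grundy values for subtraction set {6, 7}:
k:     0  1  2  3  4  5  6  7  8
g(k):  0  0  0  0  0  0  1  1  1
So g(8) = 1.

1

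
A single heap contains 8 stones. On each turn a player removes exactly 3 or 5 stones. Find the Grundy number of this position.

0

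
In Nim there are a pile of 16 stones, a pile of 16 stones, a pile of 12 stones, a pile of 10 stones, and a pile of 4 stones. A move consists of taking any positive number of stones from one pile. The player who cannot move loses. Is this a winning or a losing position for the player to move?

Winning position

Compute the nim-sum pairwise:
16 ⊕ 16 = 0
0 ⊕ 12 = 12
12 ⊕ 10 = 6
6 ⊕ 4 = 2
The nim-sum is 2 ≠ 0, so this is an N-position: the player to move can win.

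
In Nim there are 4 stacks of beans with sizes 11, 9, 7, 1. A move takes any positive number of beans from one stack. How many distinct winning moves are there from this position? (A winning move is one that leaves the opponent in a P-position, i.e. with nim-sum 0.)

Compute the nim-sum pairwise:
11 ⊕ 9 = 2
2 ⊕ 7 = 5
5 ⊕ 1 = 4
The overall nim-sum is X = 4. A stack of size p has a winning move iff p XOR X < p (reduce it to p XOR X).
  11: 11 XOR 4 = 15 ≥ 11 — no move.
  9: 9 XOR 4 = 13 ≥ 9 — no move.
  7: 7 XOR 4 = 3 < 7 — winning move (to 3).
  1: 1 XOR 4 = 5 ≥ 1 — no move.
That gives 1 winning move.

1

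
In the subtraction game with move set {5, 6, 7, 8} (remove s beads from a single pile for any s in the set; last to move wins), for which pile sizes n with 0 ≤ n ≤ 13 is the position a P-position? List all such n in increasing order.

0, 1, 2, 3, 4, 13

Build the Grundy sequence with g(k) = mex{g(k−s) : s ∈ {5, 6, 7, 8}, s ≤ k}:
k:     0  1  2  3  4  5  6  7  8  9 10 11 12 13
g(k):  0  0  0  0  0  1  1  1  1  1  2  2  2  0
The P-positions (g = 0) in 0..13 are 0, 1, 2, 3, 4, 13.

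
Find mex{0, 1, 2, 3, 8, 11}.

The values 0, 1, 2, 3 are all present; 4 is the first non-negative integer missing from the set.

4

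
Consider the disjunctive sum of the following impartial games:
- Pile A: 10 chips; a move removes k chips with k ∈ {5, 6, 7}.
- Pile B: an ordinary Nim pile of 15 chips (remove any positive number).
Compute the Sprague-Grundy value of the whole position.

13

Build the Grundy sequence for pile A with g(k) = mex{g(k−s) : s ∈ {5, 6, 7}, s ≤ k}:
g(0) = mex{} = 0
g(1) = mex{} = 0
g(2) = mex{} = 0
g(3) = mex{} = 0
g(4) = mex{} = 0
g(5) = mex{0} = 1
g(6) = mex{0} = 1
g(7) = mex{0} = 1
g(8) = mex{0} = 1
g(9) = mex{0} = 1
g(10) = mex{0,1} = 2
So g(10) = 2.
Pile B is a plain Nim pile of size 15, so its Grundy value is 15.
By the Sprague-Grundy theorem, the Grundy value of a sum of independent games is the XOR of the component values.
Combined value = 2 ⊕ 15 = 13.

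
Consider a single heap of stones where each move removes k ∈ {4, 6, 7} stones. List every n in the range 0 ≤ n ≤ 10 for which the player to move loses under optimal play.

0, 1, 2, 3

Build the Grundy sequence with g(k) = mex{g(k−s) : s ∈ {4, 6, 7}, s ≤ k}:
k:     0  1  2  3  4  5  6  7  8  9 10
g(k):  0  0  0  0  1  1  1  1  2  2  2
The P-positions (g = 0) in 0..10 are 0, 1, 2, 3.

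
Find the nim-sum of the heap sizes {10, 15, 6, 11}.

8

In binary:
  1010  (10)
  1111  (15)
  0110  (6)
  1011  (11)
  ----
  1000  (8)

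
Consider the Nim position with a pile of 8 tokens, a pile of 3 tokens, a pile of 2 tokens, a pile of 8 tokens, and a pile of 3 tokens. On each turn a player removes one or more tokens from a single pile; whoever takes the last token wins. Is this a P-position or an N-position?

Nim-sum: 8 ^ 3 ^ 2 ^ 8 ^ 3 = 2.
The nim-sum is 2 ≠ 0, so this is an N-position: the player to move can win.

N-position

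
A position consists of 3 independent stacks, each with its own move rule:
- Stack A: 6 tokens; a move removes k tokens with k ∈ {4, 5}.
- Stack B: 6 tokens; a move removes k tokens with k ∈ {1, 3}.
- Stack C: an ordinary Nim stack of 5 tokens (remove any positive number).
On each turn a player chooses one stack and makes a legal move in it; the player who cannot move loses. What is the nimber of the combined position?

4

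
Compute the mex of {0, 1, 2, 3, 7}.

The values 0, 1, 2, 3 are all present; 4 is the first non-negative integer missing from the set.

4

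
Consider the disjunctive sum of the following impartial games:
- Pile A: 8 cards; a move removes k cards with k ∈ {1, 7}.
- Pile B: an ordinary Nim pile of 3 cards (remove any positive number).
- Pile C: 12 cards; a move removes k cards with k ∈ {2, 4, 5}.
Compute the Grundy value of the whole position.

1

Grundy values for pile A (subtraction set {1, 7}):
g(0) = mex{} = 0
g(1) = mex{0} = 1
g(2) = mex{1} = 0
g(3) = mex{0} = 1
g(4) = mex{1} = 0
g(5) = mex{0} = 1
g(6) = mex{1} = 0
g(7) = mex{0} = 1
g(8) = mex{1} = 0
So g(8) = 0.
Pile B is a plain Nim pile of size 3, so its Grundy value is 3.
Grundy values for pile C (subtraction set {2, 4, 5}):
k:     0  1  2  3  4  5  6  7  8  9 10 11 12
g(k):  0  0  1  1  2  2  3  0  0  1  1  2  2
So g(12) = 2.
By the Sprague-Grundy theorem, the Grundy value of a sum of independent games is the XOR of the component values.
Combined value = 0 XOR 3 XOR 2 = 1.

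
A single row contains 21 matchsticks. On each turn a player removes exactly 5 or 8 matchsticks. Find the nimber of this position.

1

Build the Grundy sequence with g(k) = mex{g(k−s) : s ∈ {5, 8}, s ≤ k}:
k:     0  1  2  3  4  5  6  7  8  9 10 11 12 13 14 15 16 17 18 19 20 21
g(k):  0  0  0  0  0  1  1  1  1  1  2  2  2  0  0  0  0  0  1  1  1  1
So g(21) = 1.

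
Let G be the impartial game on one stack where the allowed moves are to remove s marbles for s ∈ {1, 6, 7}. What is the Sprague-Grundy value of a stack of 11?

3

Compute g(0), g(1), … for moves {1, 6, 7}:
g(0) = mex{} = 0
g(1) = mex{0} = 1
g(2) = mex{1} = 0
g(3) = mex{0} = 1
g(4) = mex{1} = 0
g(5) = mex{0} = 1
g(6) = mex{0,1} = 2
g(7) = mex{0,1,2} = 3
g(8) = mex{0,1,3} = 2
g(9) = mex{0,1,2} = 3
g(10) = mex{0,1,3} = 2
g(11) = mex{0,1,2} = 3
So g(11) = 3.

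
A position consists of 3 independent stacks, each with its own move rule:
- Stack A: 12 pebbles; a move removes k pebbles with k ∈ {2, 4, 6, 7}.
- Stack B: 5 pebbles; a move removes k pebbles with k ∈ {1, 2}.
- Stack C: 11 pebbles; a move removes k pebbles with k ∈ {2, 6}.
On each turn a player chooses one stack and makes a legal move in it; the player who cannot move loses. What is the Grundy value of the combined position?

2

Grundy values for stack A (subtraction set {2, 4, 6, 7}):
k:     0  1  2  3  4  5  6  7  8  9 10 11 12
g(k):  0  0  1  1  2  2  3  3  4  0  0  1  1
So g(12) = 1.
For stack B, compute g(0), g(1), … with moves {1, 2}:
g(0) = mex{} = 0
g(1) = mex{0} = 1
g(2) = mex{0,1} = 2
g(3) = mex{1,2} = 0
g(4) = mex{0,2} = 1
g(5) = mex{0,1} = 2
So g(5) = 2.
Grundy values for stack C (subtraction set {2, 6}):
g(0) = mex{} = 0
g(1) = mex{} = 0
g(2) = mex{0} = 1
g(3) = mex{0} = 1
g(4) = mex{1} = 0
g(5) = mex{1} = 0
g(6) = mex{0} = 1
g(7) = mex{0} = 1
g(8) = mex{1} = 0
g(9) = mex{1} = 0
g(10) = mex{0} = 1
g(11) = mex{0} = 1
So g(11) = 1.
By the Sprague-Grundy theorem, the Grundy value of a sum of independent games is the XOR of the component values.
Combined value = 1 XOR 2 XOR 1 = 2.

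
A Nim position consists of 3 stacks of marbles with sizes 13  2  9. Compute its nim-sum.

6

Nim-sum: 13 ⊕ 2 ⊕ 9 = 6.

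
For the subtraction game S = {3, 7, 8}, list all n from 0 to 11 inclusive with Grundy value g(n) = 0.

Grundy values for subtraction set {3, 7, 8}:
k:     0  1  2  3  4  5  6  7  8  9 10 11
g(k):  0  0  0  1  1  1  0  2  2  1  3  0
The P-positions (g = 0) in 0..11 are 0, 1, 2, 6, 11.

0, 1, 2, 6, 11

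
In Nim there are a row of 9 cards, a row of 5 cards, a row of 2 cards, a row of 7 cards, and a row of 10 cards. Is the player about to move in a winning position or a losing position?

Winning position

Nim-sum: 9 ^ 5 ^ 2 ^ 7 ^ 10 = 3.
The nim-sum is 3 ≠ 0, so this is an N-position: the player to move can win.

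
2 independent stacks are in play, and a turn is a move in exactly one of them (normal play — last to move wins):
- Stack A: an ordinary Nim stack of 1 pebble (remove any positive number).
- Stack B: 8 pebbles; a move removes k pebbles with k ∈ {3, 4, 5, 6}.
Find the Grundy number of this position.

Stack A is a plain Nim stack of size 1, so its Grundy value is 1.
For stack B, compute g(0), g(1), … with moves {3, 4, 5, 6}:
g(0) = mex{} = 0
g(1) = mex{} = 0
g(2) = mex{} = 0
g(3) = mex{0} = 1
g(4) = mex{0} = 1
g(5) = mex{0} = 1
g(6) = mex{0,1} = 2
g(7) = mex{0,1} = 2
g(8) = mex{0,1} = 2
So g(8) = 2.
The value of a disjunctive sum is the nim-sum of the parts.
Combined value = 1 XOR 2 = 3.

3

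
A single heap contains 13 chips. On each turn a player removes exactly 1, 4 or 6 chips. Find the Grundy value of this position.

1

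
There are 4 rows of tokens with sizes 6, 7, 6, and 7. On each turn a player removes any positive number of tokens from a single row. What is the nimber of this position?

Nim-sum: 6 ^ 7 ^ 6 ^ 7 = 0.

0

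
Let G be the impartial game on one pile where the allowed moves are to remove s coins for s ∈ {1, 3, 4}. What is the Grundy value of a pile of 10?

1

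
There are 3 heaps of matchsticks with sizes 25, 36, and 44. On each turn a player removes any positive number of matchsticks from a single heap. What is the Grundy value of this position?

Nim-sum: 25 XOR 36 XOR 44 = 17.

17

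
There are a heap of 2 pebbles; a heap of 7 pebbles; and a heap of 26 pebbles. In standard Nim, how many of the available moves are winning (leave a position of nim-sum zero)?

1

Compute the nim-sum pairwise:
2 ⊕ 7 = 5
5 ⊕ 26 = 31
The overall nim-sum is X = 31. A heap of size p has a winning move iff p XOR X < p (reduce it to p XOR X).
  2: 2 XOR 31 = 29 ≥ 2 — no move.
  7: 7 XOR 31 = 24 ≥ 7 — no move.
  26: 26 XOR 31 = 5 < 26 — winning move (to 5).
That gives 1 winning move.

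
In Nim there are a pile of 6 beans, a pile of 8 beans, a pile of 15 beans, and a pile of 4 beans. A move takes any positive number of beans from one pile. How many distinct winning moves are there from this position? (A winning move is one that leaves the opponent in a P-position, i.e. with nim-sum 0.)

Nim-sum: 6 ^ 8 ^ 15 ^ 4 = 5.
The overall nim-sum is X = 5. A pile of size p has a winning move iff p XOR X < p (reduce it to p XOR X).
  6: 6 XOR 5 = 3 < 6 — winning move (to 3).
  8: 8 XOR 5 = 13 ≥ 8 — no move.
  15: 15 XOR 5 = 10 < 15 — winning move (to 10).
  4: 4 XOR 5 = 1 < 4 — winning move (to 1).
That gives 3 winning moves.

3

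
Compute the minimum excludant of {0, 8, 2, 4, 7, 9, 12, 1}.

3

The values 0, 1, 2 are all present; 3 is the first non-negative integer missing from the set.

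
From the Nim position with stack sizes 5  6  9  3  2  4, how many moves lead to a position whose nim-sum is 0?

Compute the nim-sum pairwise:
5 XOR 6 = 3
3 XOR 9 = 10
10 XOR 3 = 9
9 XOR 2 = 11
11 XOR 4 = 15
The overall nim-sum is X = 15. A stack of size p has a winning move iff p XOR X < p (reduce it to p XOR X).
  5: 5 XOR 15 = 10 ≥ 5 — no move.
  6: 6 XOR 15 = 9 ≥ 6 — no move.
  9: 9 XOR 15 = 6 < 9 — winning move (to 6).
  3: 3 XOR 15 = 12 ≥ 3 — no move.
  2: 2 XOR 15 = 13 ≥ 2 — no move.
  4: 4 XOR 15 = 11 ≥ 4 — no move.
That gives 1 winning move.

1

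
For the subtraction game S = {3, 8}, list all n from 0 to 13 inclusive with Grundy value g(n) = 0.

0, 1, 2, 6, 7, 11, 12, 13

Grundy values for subtraction set {3, 8}:
k:     0  1  2  3  4  5  6  7  8  9 10 11 12 13
g(k):  0  0  0  1  1  1  0  0  2  1  1  0  0  0
The P-positions (g = 0) in 0..13 are 0, 1, 2, 6, 7, 11, 12, 13.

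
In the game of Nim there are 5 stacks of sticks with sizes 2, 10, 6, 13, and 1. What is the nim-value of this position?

2

Nim-sum: 2 ^ 10 ^ 6 ^ 13 ^ 1 = 2.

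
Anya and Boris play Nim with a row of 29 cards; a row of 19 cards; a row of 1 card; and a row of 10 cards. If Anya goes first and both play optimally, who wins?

Anya wins

Compute the nim-sum pairwise:
29 XOR 19 = 14
14 XOR 1 = 15
15 XOR 10 = 5
The nim-sum is 5 ≠ 0, so this is an N-position: the player to move can win; Anya has a winning move.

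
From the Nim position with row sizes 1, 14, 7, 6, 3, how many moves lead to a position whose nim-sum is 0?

1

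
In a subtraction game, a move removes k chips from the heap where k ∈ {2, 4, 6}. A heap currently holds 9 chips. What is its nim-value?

0

Build the Grundy sequence with g(k) = mex{g(k−s) : s ∈ {2, 4, 6}, s ≤ k}:
k:     0  1  2  3  4  5  6  7  8  9
g(k):  0  0  1  1  2  2  3  3  0  0
So g(9) = 0.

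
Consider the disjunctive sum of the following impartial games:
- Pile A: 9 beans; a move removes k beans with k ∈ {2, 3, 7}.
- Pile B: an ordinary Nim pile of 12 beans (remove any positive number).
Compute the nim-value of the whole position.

Grundy values for pile A (subtraction set {2, 3, 7}):
g(0) = mex{} = 0
g(1) = mex{} = 0
g(2) = mex{0} = 1
g(3) = mex{0} = 1
g(4) = mex{0,1} = 2
g(5) = mex{1} = 0
g(6) = mex{1,2} = 0
g(7) = mex{0,2} = 1
g(8) = mex{0} = 1
g(9) = mex{0,1} = 2
So g(9) = 2.
Pile B is a plain Nim pile of size 12, so its Grundy value is 12.
By the Sprague-Grundy theorem, the Grundy value of a sum of independent games is the XOR of the component values.
Combined value = 2 XOR 12 = 14.

14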